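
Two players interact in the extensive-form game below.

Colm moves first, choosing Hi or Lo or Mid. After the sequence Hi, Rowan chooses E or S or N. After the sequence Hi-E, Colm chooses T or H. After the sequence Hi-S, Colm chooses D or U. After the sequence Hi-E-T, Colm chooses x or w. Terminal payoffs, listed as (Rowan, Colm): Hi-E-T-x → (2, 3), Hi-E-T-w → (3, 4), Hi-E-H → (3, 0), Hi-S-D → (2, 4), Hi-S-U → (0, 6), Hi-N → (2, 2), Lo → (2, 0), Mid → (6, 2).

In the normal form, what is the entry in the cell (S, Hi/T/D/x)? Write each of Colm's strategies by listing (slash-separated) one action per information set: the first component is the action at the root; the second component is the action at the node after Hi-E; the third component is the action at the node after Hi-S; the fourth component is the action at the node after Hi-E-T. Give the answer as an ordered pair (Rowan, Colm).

(2, 4)

Trace the play path from the root:
  Colm plays Hi
  Rowan plays S at [Hi]
  Colm plays D at [Hi-S]
→ terminal payoff (2, 4).
(Colm's choice at the node after Hi-E is never reached on this path, so it doesn't affect the outcome.)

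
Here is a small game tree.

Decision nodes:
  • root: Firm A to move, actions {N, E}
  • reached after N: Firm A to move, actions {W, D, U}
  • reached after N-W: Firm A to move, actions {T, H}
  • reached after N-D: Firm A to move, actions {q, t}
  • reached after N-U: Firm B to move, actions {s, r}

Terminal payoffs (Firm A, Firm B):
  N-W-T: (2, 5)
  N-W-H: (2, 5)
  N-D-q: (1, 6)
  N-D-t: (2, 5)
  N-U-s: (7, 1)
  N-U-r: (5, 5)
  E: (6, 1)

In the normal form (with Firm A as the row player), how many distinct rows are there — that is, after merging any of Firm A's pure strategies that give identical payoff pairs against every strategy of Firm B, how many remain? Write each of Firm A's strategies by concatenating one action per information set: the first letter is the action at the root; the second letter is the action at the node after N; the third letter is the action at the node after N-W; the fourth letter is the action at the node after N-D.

4

Firm A has 24 pure strategies: NWTq, NWTt, NWHq, NWHt, NDTq, NDTt, NDHq, NDHt, NUTq, NUTt, NUHq, NUHt, EWTq, EWTt, EWHq, EWHt, EDTq, EDTt, EDHq, EDHt, EUTq, EUTt, EUHq, EUHt. Columns: s, r.
{NWTq, NWTt, NWHq, NWHt, NDTt, NDHt} → row (2,5) (2,5)
{NDTq, NDHq} → row (1,6) (1,6)
{NUTq, NUTt, NUHq, NUHt} → row (7,1) (5,5)
{EWTq, EWTt, EWHq, EWHt, EDTq, EDTt, EDHq, EDHt, EUTq, EUTt, EUHq, EUHt} → row (6,1) (6,1)
That's 4 distinct rows out of 24 strategies.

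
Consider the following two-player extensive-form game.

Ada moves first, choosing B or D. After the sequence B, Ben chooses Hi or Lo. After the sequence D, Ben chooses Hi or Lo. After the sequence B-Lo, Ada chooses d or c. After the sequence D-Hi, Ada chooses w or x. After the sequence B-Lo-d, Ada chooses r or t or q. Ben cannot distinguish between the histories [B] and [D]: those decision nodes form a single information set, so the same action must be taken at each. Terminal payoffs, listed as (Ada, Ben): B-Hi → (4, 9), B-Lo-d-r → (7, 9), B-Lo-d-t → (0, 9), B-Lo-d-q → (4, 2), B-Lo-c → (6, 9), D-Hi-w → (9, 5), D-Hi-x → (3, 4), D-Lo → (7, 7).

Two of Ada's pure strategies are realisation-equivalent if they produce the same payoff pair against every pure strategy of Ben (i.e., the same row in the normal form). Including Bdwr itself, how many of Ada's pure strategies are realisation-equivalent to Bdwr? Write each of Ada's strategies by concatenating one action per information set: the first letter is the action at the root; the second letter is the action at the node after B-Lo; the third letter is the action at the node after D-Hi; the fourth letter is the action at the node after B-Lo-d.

Row for Bdwr (columns Hi, Lo): (4,9) (7,9).
Under Bdwr, Ada's choice at the node after D-Hi can never be reached regardless of what Ben does, so varying those choices leaves every outcome unchanged.
Holding the reachable choices fixed and varying the unreachable one freely already gives 2 equivalent strategies.
No other strategy reproduces this row, so those 2 are the full class: Bdwr, Bdxr.

2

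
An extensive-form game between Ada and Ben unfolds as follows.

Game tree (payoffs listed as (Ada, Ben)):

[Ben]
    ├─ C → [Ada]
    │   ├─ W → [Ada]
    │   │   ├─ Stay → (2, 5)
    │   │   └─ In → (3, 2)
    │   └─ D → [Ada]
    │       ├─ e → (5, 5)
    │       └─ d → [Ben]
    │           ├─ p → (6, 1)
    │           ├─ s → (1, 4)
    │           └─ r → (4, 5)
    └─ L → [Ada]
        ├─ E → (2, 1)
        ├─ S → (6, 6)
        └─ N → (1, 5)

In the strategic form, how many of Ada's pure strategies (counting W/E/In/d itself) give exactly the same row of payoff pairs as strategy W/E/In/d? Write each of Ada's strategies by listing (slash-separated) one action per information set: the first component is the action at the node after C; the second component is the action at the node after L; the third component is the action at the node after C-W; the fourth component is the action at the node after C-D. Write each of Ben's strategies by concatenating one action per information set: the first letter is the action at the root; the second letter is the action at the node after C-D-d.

Row for W/E/In/d (columns Cp, Cs, Cr, Lp, Ls, Lr): (3,2) (3,2) (3,2) (2,1) (2,1) (2,1).
Under W/E/In/d, Ada's choice at the node after C-D can never be reached regardless of what Ben does, so varying those choices leaves every outcome unchanged.
Holding the reachable choices fixed and varying the unreachable one freely already gives 2 equivalent strategies.
No other strategy reproduces this row, so those 2 are the full class: W/E/In/e, W/E/In/d.

2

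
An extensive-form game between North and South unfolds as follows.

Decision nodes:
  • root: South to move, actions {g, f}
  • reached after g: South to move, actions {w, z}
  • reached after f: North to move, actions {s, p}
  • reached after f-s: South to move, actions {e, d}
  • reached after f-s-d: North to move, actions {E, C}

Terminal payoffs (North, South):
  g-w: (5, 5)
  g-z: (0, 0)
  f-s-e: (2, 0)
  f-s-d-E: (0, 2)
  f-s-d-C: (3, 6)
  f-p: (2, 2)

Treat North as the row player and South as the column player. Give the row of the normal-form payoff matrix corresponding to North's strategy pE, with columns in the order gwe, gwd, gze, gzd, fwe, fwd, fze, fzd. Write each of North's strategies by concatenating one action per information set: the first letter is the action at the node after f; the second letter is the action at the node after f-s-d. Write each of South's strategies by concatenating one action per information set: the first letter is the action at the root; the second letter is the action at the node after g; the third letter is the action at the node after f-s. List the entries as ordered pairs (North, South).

vs gwe: South plays g → South plays w at [g] → (5, 5)
vs gwd: South plays g → South plays w at [g] → (5, 5)
vs gze: South plays g → South plays z at [g] → (0, 0)
vs gzd: South plays g → South plays z at [g] → (0, 0)
vs fwe: South plays f → North plays p at [f] → (2, 2)
vs fwd: South plays f → North plays p at [f] → (2, 2)
vs fze: South plays f → North plays p at [f] → (2, 2)
vs fzd: South plays f → North plays p at [f] → (2, 2)

(5,5) (5,5) (0,0) (0,0) (2,2) (2,2) (2,2) (2,2)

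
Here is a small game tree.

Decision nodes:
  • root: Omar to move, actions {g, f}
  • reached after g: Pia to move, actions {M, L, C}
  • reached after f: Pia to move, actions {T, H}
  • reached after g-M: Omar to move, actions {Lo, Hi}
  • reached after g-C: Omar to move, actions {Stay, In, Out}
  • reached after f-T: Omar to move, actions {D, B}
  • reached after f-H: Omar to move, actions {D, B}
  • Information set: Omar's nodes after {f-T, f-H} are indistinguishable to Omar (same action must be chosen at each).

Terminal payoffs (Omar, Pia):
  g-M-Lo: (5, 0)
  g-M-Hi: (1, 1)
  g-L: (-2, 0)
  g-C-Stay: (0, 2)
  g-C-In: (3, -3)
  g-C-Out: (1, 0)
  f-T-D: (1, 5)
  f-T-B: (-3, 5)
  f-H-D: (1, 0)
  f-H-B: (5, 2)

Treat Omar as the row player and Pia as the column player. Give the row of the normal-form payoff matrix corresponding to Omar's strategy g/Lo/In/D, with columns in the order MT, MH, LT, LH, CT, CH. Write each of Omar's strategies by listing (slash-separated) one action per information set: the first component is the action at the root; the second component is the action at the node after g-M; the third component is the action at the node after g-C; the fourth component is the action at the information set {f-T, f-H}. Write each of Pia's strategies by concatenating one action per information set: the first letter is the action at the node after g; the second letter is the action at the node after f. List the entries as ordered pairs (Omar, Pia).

(5,0) (5,0) (-2,0) (-2,0) (3,-3) (3,-3)

vs MT: Omar plays g → Pia plays M at [g] → Omar plays Lo at [g-M] → (5, 0)
vs MH: Omar plays g → Pia plays M at [g] → Omar plays Lo at [g-M] → (5, 0)
vs LT: Omar plays g → Pia plays L at [g] → (-2, 0)
vs LH: Omar plays g → Pia plays L at [g] → (-2, 0)
vs CT: Omar plays g → Pia plays C at [g] → Omar plays In at [g-C] → (3, -3)
vs CH: Omar plays g → Pia plays C at [g] → Omar plays In at [g-C] → (3, -3)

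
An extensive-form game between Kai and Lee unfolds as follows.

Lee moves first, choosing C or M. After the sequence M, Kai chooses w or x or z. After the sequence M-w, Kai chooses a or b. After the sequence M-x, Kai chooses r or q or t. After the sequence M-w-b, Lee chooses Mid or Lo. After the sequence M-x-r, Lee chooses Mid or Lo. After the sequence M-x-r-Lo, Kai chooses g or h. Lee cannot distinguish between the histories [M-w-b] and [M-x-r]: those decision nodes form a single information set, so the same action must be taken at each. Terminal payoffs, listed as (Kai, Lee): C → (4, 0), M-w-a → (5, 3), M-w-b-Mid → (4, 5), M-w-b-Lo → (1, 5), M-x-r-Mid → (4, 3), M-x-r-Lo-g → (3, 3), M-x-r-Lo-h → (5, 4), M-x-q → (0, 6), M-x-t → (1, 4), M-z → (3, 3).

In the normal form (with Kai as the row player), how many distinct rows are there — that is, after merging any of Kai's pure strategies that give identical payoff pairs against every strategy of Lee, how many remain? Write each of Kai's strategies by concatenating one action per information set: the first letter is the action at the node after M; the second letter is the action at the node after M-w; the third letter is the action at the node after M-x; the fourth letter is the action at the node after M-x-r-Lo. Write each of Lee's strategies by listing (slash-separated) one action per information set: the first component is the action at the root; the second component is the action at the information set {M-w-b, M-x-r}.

7

Kai has 36 pure strategies: warg, warh, waqg, waqh, watg, wath, wbrg, wbrh, wbqg, wbqh, wbtg, wbth, xarg, xarh, xaqg, xaqh, xatg, xath, xbrg, xbrh, xbqg, xbqh, xbtg, xbth, zarg, zarh, zaqg, zaqh, zatg, zath, zbrg, zbrh, zbqg, zbqh, zbtg, zbth. Columns: C/Mid, C/Lo, M/Mid, M/Lo.
{warg, warh, waqg, waqh, watg, wath} → row (4,0) (4,0) (5,3) (5,3)
{wbrg, wbrh, wbqg, wbqh, wbtg, wbth} → row (4,0) (4,0) (4,5) (1,5)
{xarg, xbrg} → row (4,0) (4,0) (4,3) (3,3)
{xarh, xbrh} → row (4,0) (4,0) (4,3) (5,4)
{xaqg, xaqh, xbqg, xbqh} → row (4,0) (4,0) (0,6) (0,6)
{xatg, xath, xbtg, xbth} → row (4,0) (4,0) (1,4) (1,4)
{zarg, zarh, zaqg, zaqh, zatg, zath, zbrg, zbrh, zbqg, zbqh, zbtg, zbth} → row (4,0) (4,0) (3,3) (3,3)
That's 7 distinct rows out of 36 strategies.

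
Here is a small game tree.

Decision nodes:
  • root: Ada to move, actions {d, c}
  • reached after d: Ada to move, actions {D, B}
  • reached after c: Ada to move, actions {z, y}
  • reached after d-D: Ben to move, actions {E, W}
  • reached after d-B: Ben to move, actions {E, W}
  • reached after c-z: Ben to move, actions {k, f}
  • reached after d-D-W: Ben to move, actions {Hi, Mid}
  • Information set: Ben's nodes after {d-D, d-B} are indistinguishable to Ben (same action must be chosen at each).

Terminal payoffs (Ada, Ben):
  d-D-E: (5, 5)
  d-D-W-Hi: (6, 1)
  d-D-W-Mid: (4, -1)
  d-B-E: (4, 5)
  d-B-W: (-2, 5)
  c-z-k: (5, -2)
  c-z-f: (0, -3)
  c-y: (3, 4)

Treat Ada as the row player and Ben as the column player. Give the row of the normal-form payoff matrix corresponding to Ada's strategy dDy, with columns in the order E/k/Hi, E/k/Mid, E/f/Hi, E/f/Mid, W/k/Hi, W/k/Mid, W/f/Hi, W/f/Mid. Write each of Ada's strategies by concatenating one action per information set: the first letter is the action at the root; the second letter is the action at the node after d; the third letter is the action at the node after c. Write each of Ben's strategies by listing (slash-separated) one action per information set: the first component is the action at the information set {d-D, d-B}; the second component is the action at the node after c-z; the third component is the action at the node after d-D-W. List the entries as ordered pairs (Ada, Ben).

vs E/k/Hi: Ada plays d → Ada plays D at [d] → Ben plays E at [d-D] → (5, 5)
vs E/k/Mid: Ada plays d → Ada plays D at [d] → Ben plays E at [d-D] → (5, 5)
vs E/f/Hi: Ada plays d → Ada plays D at [d] → Ben plays E at [d-D] → (5, 5)
vs E/f/Mid: Ada plays d → Ada plays D at [d] → Ben plays E at [d-D] → (5, 5)
vs W/k/Hi: Ada plays d → Ada plays D at [d] → Ben plays W at [d-D] → Ben plays Hi at [d-D-W] → (6, 1)
vs W/k/Mid: Ada plays d → Ada plays D at [d] → Ben plays W at [d-D] → Ben plays Mid at [d-D-W] → (4, -1)
vs W/f/Hi: Ada plays d → Ada plays D at [d] → Ben plays W at [d-D] → Ben plays Hi at [d-D-W] → (6, 1)
vs W/f/Mid: Ada plays d → Ada plays D at [d] → Ben plays W at [d-D] → Ben plays Mid at [d-D-W] → (4, -1)

(5,5) (5,5) (5,5) (5,5) (6,1) (4,-1) (6,1) (4,-1)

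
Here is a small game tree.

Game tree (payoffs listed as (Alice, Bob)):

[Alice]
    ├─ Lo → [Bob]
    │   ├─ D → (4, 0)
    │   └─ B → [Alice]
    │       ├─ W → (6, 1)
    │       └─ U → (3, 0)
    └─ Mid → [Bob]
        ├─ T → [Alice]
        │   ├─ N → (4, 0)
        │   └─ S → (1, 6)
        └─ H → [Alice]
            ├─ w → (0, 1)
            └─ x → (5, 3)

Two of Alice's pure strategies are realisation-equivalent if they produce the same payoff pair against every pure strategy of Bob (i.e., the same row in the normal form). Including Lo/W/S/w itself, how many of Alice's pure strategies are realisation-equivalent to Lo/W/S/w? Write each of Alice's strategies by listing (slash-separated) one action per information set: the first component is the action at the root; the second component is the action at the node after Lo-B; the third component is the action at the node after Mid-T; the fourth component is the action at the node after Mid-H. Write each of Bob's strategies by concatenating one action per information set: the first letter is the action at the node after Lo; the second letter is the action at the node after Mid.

Row for Lo/W/S/w (columns DT, DH, BT, BH): (4,0) (4,0) (6,1) (6,1).
Under Lo/W/S/w, Alice's choice at the node after Mid-T and at the node after Mid-H can never be reached regardless of what Bob does, so varying those choices leaves every outcome unchanged.
Holding the reachable choices fixed and varying the unreachable ones freely already gives 2 × 2 = 4 equivalent strategies.
No other strategy reproduces this row, so those 4 are the full class: Lo/W/N/w, Lo/W/N/x, Lo/W/S/w, Lo/W/S/x.

4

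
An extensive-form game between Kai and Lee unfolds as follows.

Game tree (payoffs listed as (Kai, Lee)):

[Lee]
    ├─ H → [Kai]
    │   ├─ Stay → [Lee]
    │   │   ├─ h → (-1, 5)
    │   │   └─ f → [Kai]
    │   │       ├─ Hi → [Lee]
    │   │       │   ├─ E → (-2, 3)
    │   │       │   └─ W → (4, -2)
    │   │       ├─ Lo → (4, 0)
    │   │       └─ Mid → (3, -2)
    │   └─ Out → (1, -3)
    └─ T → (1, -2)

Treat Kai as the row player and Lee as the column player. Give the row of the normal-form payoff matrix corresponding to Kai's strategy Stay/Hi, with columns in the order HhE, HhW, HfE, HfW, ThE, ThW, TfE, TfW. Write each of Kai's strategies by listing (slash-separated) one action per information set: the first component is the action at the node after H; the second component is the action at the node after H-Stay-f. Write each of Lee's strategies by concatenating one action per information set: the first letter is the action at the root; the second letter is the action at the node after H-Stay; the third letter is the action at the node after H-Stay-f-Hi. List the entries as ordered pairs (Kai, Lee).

vs HhE: Lee plays H → Kai plays Stay at [H] → Lee plays h at [H-Stay] → (-1, 5)
vs HhW: Lee plays H → Kai plays Stay at [H] → Lee plays h at [H-Stay] → (-1, 5)
vs HfE: Lee plays H → Kai plays Stay at [H] → Lee plays f at [H-Stay] → Kai plays Hi at [H-Stay-f] → Lee plays E at [H-Stay-f-Hi] → (-2, 3)
vs HfW: Lee plays H → Kai plays Stay at [H] → Lee plays f at [H-Stay] → Kai plays Hi at [H-Stay-f] → Lee plays W at [H-Stay-f-Hi] → (4, -2)
vs ThE: Lee plays T → (1, -2)
vs ThW: Lee plays T → (1, -2)
vs TfE: Lee plays T → (1, -2)
vs TfW: Lee plays T → (1, -2)

(-1,5) (-1,5) (-2,3) (4,-2) (1,-2) (1,-2) (1,-2) (1,-2)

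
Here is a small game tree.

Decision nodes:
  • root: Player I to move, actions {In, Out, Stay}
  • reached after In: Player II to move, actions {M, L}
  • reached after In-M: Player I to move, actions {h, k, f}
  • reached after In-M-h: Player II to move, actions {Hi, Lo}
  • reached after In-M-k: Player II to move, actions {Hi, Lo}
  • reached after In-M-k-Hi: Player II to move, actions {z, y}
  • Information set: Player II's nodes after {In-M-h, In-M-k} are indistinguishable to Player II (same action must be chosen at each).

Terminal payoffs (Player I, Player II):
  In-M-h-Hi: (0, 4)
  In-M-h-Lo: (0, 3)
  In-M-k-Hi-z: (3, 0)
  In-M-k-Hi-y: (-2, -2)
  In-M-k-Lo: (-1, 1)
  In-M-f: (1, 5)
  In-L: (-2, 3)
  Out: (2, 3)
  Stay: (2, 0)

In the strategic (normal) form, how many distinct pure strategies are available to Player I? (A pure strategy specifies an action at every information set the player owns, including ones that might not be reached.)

Player I owns the root with actions {In, Out, Stay} — three choices.
Player I owns the node after In-M with actions {h, k, f} — three choices.
A pure strategy fixes one action at each information set independently, so the count is the product 3 × 3 = 9.
(For reference, Player II has 8 pure strategies, giving a 9×8 normal-form matrix.)

9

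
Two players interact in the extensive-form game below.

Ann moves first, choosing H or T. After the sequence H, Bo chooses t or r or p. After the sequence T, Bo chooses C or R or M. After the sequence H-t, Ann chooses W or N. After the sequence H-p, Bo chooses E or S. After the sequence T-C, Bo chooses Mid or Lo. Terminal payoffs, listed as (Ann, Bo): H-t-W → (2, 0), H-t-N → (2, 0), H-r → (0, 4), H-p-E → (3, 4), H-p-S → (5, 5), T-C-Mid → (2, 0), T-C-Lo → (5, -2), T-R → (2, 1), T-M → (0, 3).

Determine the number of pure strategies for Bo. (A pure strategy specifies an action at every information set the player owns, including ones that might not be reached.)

36

Bo owns the node after H with actions {t, r, p} — three choices.
Bo owns the node after T with actions {C, R, M} — three choices.
Bo owns the node after H-p with actions {E, S} — two choices.
Bo owns the node after T-C with actions {Mid, Lo} — two choices.
A pure strategy fixes one action at each information set independently, so the count is the product 3 × 3 × 2 × 2 = 36.
(For reference, Ann has 4 pure strategies, giving a 36×4 normal-form matrix.)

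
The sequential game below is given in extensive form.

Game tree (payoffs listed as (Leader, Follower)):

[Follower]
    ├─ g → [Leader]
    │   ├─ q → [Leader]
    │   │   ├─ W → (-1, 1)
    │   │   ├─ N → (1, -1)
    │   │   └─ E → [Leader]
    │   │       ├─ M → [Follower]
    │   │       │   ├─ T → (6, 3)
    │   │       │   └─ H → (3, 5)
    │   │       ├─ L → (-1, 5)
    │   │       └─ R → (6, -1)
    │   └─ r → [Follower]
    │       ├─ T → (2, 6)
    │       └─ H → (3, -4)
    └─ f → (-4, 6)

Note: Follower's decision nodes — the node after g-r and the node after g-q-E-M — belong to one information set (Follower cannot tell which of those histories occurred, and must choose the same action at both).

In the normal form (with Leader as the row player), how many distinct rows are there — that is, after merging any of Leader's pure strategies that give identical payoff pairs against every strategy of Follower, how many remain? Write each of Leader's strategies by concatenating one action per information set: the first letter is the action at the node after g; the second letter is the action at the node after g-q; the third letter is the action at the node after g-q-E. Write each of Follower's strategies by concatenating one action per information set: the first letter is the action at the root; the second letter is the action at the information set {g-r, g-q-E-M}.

6

Leader has 18 pure strategies: qWM, qWL, qWR, qNM, qNL, qNR, qEM, qEL, qER, rWM, rWL, rWR, rNM, rNL, rNR, rEM, rEL, rER. Columns: gT, gH, fT, fH.
{qWM, qWL, qWR} → row (-1,1) (-1,1) (-4,6) (-4,6)
{qNM, qNL, qNR} → row (1,-1) (1,-1) (-4,6) (-4,6)
{qEM} → row (6,3) (3,5) (-4,6) (-4,6)
{qEL} → row (-1,5) (-1,5) (-4,6) (-4,6)
{qER} → row (6,-1) (6,-1) (-4,6) (-4,6)
{rWM, rWL, rWR, rNM, rNL, rNR, rEM, rEL, rER} → row (2,6) (3,-4) (-4,6) (-4,6)
That's 6 distinct rows out of 18 strategies.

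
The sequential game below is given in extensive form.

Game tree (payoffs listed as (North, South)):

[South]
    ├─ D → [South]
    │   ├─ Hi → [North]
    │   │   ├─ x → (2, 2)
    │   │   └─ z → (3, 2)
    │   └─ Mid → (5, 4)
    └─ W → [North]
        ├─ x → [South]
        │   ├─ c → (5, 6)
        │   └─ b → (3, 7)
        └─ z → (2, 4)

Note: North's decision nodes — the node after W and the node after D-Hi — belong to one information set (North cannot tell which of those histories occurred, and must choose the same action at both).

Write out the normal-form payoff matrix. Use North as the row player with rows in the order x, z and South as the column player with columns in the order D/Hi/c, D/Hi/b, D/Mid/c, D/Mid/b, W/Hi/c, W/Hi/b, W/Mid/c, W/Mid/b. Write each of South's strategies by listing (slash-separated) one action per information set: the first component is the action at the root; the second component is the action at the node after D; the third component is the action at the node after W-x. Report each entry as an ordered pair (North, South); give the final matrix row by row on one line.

       D/Hi/c   D/Hi/b  D/Mid/c  D/Mid/b   W/Hi/c   W/Hi/b  W/Mid/c  W/Mid/b
   x    (2,2)    (2,2)    (5,4)    (5,4)    (5,6)    (3,7)    (5,6)    (3,7)
   z    (3,2)    (3,2)    (5,4)    (5,4)    (2,4)    (2,4)    (2,4)    (2,4)

x: (2,2) (2,2) (5,4) (5,4) (5,6) (3,7) (5,6) (3,7) | z: (3,2) (3,2) (5,4) (5,4) (2,4) (2,4) (2,4) (2,4)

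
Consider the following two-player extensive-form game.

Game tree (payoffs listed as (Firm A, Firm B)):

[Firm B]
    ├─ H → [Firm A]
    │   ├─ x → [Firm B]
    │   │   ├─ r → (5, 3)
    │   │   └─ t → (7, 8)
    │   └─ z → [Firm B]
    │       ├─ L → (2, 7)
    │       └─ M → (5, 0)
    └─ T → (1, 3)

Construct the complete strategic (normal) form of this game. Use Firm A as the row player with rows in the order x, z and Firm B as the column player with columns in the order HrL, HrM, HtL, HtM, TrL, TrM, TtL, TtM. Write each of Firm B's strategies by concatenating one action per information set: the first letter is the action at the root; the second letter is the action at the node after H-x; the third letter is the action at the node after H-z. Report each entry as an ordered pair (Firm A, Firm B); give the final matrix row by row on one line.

          HrL      HrM      HtL      HtM      TrL      TrM      TtL      TtM
   x    (5,3)    (5,3)    (7,8)    (7,8)    (1,3)    (1,3)    (1,3)    (1,3)
   z    (2,7)    (5,0)    (2,7)    (5,0)    (1,3)    (1,3)    (1,3)    (1,3)

x: (5,3) (5,3) (7,8) (7,8) (1,3) (1,3) (1,3) (1,3) | z: (2,7) (5,0) (2,7) (5,0) (1,3) (1,3) (1,3) (1,3)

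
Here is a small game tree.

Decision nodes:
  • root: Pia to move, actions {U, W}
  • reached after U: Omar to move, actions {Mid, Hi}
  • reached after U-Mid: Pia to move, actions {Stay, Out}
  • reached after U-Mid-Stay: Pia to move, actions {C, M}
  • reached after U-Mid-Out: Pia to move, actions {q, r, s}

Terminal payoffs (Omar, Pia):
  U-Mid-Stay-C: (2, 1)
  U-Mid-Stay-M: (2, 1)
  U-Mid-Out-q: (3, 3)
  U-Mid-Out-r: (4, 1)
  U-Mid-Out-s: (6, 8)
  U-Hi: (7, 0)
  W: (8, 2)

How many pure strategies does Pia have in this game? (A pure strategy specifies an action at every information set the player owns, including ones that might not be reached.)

24

Pia owns the root with actions {U, W} — two choices.
Pia owns the node after U-Mid with actions {Stay, Out} — two choices.
Pia owns the node after U-Mid-Stay with actions {C, M} — two choices.
Pia owns the node after U-Mid-Out with actions {q, r, s} — three choices.
A pure strategy fixes one action at each information set independently, so the count is the product 2 × 2 × 2 × 3 = 24.
(For reference, Omar has 2 pure strategies, giving a 24×2 normal-form matrix.)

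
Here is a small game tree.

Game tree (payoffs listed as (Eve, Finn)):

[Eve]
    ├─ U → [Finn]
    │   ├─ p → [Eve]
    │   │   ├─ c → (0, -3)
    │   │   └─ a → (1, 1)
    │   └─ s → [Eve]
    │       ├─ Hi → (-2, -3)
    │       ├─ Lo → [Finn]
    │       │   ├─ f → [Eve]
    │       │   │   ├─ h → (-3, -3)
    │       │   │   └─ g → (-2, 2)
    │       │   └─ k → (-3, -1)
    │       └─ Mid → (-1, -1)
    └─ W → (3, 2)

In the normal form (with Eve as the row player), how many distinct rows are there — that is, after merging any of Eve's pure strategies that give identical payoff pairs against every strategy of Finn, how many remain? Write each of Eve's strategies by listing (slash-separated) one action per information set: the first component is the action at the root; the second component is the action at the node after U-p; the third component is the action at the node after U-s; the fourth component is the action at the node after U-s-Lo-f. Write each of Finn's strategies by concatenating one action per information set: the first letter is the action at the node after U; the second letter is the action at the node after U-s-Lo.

9

Eve has 24 pure strategies: U/c/Hi/h, U/c/Hi/g, U/c/Lo/h, U/c/Lo/g, U/c/Mid/h, U/c/Mid/g, U/a/Hi/h, U/a/Hi/g, U/a/Lo/h, U/a/Lo/g, U/a/Mid/h, U/a/Mid/g, W/c/Hi/h, W/c/Hi/g, W/c/Lo/h, W/c/Lo/g, W/c/Mid/h, W/c/Mid/g, W/a/Hi/h, W/a/Hi/g, W/a/Lo/h, W/a/Lo/g, W/a/Mid/h, W/a/Mid/g. Columns: pf, pk, sf, sk.
{U/c/Hi/h, U/c/Hi/g} → row (0,-3) (0,-3) (-2,-3) (-2,-3)
{U/c/Lo/h} → row (0,-3) (0,-3) (-3,-3) (-3,-1)
{U/c/Lo/g} → row (0,-3) (0,-3) (-2,2) (-3,-1)
{U/c/Mid/h, U/c/Mid/g} → row (0,-3) (0,-3) (-1,-1) (-1,-1)
{U/a/Hi/h, U/a/Hi/g} → row (1,1) (1,1) (-2,-3) (-2,-3)
{U/a/Lo/h} → row (1,1) (1,1) (-3,-3) (-3,-1)
{U/a/Lo/g} → row (1,1) (1,1) (-2,2) (-3,-1)
{U/a/Mid/h, U/a/Mid/g} → row (1,1) (1,1) (-1,-1) (-1,-1)
{W/c/Hi/h, W/c/Hi/g, W/c/Lo/h, W/c/Lo/g, W/c/Mid/h, W/c/Mid/g, W/a/Hi/h, W/a/Hi/g, W/a/Lo/h, W/a/Lo/g, W/a/Mid/h, W/a/Mid/g} → row (3,2) (3,2) (3,2) (3,2)
That's 9 distinct rows out of 24 strategies.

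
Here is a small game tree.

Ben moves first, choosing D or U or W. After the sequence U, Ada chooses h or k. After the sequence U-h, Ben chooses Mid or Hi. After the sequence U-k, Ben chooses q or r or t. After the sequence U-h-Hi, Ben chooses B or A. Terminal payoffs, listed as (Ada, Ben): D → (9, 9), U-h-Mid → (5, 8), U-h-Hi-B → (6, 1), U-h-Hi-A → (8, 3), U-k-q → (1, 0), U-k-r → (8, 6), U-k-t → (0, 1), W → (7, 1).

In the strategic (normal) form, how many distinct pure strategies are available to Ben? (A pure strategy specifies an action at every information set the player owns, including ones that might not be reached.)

36

Ben owns the root with actions {D, U, W} — three choices.
Ben owns the node after U-h with actions {Mid, Hi} — two choices.
Ben owns the node after U-k with actions {q, r, t} — three choices.
Ben owns the node after U-h-Hi with actions {B, A} — two choices.
A pure strategy fixes one action at each information set independently, so the count is the product 3 × 2 × 3 × 2 = 36.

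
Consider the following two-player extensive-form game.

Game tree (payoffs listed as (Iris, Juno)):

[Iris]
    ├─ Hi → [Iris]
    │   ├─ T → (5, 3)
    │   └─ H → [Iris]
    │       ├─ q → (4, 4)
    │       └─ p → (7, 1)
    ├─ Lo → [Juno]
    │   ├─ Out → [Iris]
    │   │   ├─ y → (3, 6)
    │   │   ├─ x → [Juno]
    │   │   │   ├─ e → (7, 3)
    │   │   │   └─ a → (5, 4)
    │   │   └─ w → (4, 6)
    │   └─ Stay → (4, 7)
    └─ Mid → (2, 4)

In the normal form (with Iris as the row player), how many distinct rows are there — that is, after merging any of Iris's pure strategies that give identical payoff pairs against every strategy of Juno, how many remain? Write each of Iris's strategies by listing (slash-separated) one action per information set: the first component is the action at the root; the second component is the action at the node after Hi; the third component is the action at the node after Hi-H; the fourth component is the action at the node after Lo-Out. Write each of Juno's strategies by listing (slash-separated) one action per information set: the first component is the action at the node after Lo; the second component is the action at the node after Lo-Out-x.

7

Iris has 36 pure strategies: Hi/T/q/y, Hi/T/q/x, Hi/T/q/w, Hi/T/p/y, Hi/T/p/x, Hi/T/p/w, Hi/H/q/y, Hi/H/q/x, Hi/H/q/w, Hi/H/p/y, Hi/H/p/x, Hi/H/p/w, Lo/T/q/y, Lo/T/q/x, Lo/T/q/w, Lo/T/p/y, Lo/T/p/x, Lo/T/p/w, Lo/H/q/y, Lo/H/q/x, Lo/H/q/w, Lo/H/p/y, Lo/H/p/x, Lo/H/p/w, Mid/T/q/y, Mid/T/q/x, Mid/T/q/w, Mid/T/p/y, Mid/T/p/x, Mid/T/p/w, Mid/H/q/y, Mid/H/q/x, Mid/H/q/w, Mid/H/p/y, Mid/H/p/x, Mid/H/p/w. Columns: Out/e, Out/a, Stay/e, Stay/a.
{Hi/T/q/y, Hi/T/q/x, Hi/T/q/w, Hi/T/p/y, Hi/T/p/x, Hi/T/p/w} → row (5,3) (5,3) (5,3) (5,3)
{Hi/H/q/y, Hi/H/q/x, Hi/H/q/w} → row (4,4) (4,4) (4,4) (4,4)
{Hi/H/p/y, Hi/H/p/x, Hi/H/p/w} → row (7,1) (7,1) (7,1) (7,1)
{Lo/T/q/y, Lo/T/p/y, Lo/H/q/y, Lo/H/p/y} → row (3,6) (3,6) (4,7) (4,7)
{Lo/T/q/x, Lo/T/p/x, Lo/H/q/x, Lo/H/p/x} → row (7,3) (5,4) (4,7) (4,7)
{Lo/T/q/w, Lo/T/p/w, Lo/H/q/w, Lo/H/p/w} → row (4,6) (4,6) (4,7) (4,7)
{Mid/T/q/y, Mid/T/q/x, Mid/T/q/w, Mid/T/p/y, Mid/T/p/x, Mid/T/p/w, Mid/H/q/y, Mid/H/q/x, Mid/H/q/w, Mid/H/p/y, Mid/H/p/x, Mid/H/p/w} → row (2,4) (2,4) (2,4) (2,4)
That's 7 distinct rows out of 36 strategies.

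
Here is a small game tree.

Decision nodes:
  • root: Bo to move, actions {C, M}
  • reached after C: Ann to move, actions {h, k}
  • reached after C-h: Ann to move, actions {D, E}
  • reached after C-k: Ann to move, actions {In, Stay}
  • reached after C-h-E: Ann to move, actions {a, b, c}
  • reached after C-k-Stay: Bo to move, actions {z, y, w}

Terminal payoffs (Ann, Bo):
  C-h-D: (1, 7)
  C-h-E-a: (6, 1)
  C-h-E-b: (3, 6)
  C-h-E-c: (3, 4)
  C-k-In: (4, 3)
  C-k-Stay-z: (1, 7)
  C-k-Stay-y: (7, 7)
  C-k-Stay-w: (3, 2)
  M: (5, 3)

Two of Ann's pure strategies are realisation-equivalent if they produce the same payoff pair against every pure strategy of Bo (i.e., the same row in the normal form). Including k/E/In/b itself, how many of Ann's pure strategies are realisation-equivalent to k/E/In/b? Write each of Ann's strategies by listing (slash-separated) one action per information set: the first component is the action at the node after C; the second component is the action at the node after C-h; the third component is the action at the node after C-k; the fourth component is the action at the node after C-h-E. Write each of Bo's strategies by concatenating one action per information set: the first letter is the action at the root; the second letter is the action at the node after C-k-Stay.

6

Row for k/E/In/b (columns Cz, Cy, Cw, Mz, My, Mw): (4,3) (4,3) (4,3) (5,3) (5,3) (5,3).
Under k/E/In/b, Ann's choice at the node after C-h and at the node after C-h-E can never be reached regardless of what Bo does, so varying those choices leaves every outcome unchanged.
Holding the reachable choices fixed and varying the unreachable ones freely already gives 2 × 3 = 6 equivalent strategies.
No other strategy reproduces this row, so those 6 are the full class: k/D/In/a, k/D/In/b, k/D/In/c, k/E/In/a, k/E/In/b, k/E/In/c.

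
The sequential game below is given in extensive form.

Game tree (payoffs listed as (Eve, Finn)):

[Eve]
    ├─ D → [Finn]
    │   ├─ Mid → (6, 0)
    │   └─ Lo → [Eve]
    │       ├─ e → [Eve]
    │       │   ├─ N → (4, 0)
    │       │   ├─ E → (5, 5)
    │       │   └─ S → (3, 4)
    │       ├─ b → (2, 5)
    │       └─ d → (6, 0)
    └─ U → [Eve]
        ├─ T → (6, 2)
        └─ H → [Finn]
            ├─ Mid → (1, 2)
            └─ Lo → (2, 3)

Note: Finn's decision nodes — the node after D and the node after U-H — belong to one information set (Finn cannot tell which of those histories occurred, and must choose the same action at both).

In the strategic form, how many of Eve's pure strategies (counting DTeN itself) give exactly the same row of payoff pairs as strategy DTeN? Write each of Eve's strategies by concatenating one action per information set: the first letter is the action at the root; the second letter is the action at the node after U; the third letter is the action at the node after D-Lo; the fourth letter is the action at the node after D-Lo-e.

Row for DTeN (columns Mid, Lo): (6,0) (4,0).
Under DTeN, Eve's choice at the node after U can never be reached regardless of what Finn does, so varying those choices leaves every outcome unchanged.
Holding the reachable choices fixed and varying the unreachable one freely already gives 2 equivalent strategies.
No other strategy reproduces this row, so those 2 are the full class: DTeN, DHeN.

2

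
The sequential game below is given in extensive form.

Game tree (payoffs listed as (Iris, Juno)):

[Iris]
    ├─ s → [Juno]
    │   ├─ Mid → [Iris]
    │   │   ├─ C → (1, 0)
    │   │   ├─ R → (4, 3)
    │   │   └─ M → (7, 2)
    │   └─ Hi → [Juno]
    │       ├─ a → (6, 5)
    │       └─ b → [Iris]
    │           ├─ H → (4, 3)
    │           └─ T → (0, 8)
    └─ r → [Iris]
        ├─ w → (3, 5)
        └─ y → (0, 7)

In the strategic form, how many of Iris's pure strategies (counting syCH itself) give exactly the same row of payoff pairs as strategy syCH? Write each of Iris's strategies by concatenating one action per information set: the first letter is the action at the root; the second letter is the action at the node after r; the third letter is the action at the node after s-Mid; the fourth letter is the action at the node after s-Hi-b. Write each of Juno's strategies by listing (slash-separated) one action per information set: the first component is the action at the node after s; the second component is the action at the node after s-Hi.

2

Row for syCH (columns Mid/a, Mid/b, Hi/a, Hi/b): (1,0) (1,0) (6,5) (4,3).
Under syCH, Iris's choice at the node after r can never be reached regardless of what Juno does, so varying those choices leaves every outcome unchanged.
Holding the reachable choices fixed and varying the unreachable one freely already gives 2 equivalent strategies.
No other strategy reproduces this row, so those 2 are the full class: swCH, syCH.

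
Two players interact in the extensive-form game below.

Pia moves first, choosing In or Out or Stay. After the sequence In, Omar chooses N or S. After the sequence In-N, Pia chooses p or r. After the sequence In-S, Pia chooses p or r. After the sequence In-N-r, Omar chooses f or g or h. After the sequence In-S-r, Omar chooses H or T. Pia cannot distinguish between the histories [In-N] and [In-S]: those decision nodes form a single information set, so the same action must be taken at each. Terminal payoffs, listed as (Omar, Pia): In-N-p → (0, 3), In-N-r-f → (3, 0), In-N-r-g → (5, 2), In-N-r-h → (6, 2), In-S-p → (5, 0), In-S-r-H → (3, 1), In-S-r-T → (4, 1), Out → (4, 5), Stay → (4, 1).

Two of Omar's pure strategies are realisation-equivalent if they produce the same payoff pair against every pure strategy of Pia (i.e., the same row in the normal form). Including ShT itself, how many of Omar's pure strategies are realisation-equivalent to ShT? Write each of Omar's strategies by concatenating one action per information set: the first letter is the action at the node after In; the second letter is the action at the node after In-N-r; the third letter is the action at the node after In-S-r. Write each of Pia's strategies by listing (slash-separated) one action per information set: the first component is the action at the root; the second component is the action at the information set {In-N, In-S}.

Row for ShT (columns In/p, In/r, Out/p, Out/r, Stay/p, Stay/r): (5,0) (4,1) (4,5) (4,5) (4,1) (4,1).
Under ShT, Omar's choice at the node after In-N-r can never be reached regardless of what Pia does, so varying those choices leaves every outcome unchanged.
Holding the reachable choices fixed and varying the unreachable one freely already gives 3 equivalent strategies.
No other strategy reproduces this row, so those 3 are the full class: SfT, SgT, ShT.

3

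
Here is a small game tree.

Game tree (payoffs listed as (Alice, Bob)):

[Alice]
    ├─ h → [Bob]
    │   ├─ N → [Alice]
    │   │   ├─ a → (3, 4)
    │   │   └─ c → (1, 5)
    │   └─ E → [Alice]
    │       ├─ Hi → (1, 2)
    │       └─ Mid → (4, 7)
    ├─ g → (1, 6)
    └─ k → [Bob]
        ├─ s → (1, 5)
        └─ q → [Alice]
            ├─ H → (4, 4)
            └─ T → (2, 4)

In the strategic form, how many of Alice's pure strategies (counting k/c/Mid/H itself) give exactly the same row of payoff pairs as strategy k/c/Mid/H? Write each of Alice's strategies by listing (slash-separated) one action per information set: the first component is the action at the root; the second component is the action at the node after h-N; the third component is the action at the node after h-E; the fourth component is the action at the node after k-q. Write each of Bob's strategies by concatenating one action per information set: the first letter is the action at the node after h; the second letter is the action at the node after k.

4

Row for k/c/Mid/H (columns Ns, Nq, Es, Eq): (1,5) (4,4) (1,5) (4,4).
Under k/c/Mid/H, Alice's choice at the node after h-N and at the node after h-E can never be reached regardless of what Bob does, so varying those choices leaves every outcome unchanged.
Holding the reachable choices fixed and varying the unreachable ones freely already gives 2 × 2 = 4 equivalent strategies.
No other strategy reproduces this row, so those 4 are the full class: k/a/Hi/H, k/a/Mid/H, k/c/Hi/H, k/c/Mid/H.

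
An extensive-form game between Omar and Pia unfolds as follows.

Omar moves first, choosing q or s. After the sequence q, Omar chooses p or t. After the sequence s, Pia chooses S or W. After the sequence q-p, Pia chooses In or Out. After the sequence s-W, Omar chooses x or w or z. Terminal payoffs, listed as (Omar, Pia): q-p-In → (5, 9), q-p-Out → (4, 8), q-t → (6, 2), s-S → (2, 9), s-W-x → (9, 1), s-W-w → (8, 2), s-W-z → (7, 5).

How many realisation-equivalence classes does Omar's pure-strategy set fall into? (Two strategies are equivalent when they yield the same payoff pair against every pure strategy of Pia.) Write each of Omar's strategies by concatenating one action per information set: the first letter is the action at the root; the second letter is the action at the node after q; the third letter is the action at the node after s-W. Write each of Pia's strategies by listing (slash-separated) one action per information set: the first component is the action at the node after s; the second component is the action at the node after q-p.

Omar has 12 pure strategies: qpx, qpw, qpz, qtx, qtw, qtz, spx, spw, spz, stx, stw, stz. Columns: S/In, S/Out, W/In, W/Out.
{qpx, qpw, qpz} → row (5,9) (4,8) (5,9) (4,8)
{qtx, qtw, qtz} → row (6,2) (6,2) (6,2) (6,2)
{spx, stx} → row (2,9) (2,9) (9,1) (9,1)
{spw, stw} → row (2,9) (2,9) (8,2) (8,2)
{spz, stz} → row (2,9) (2,9) (7,5) (7,5)
That's 5 distinct rows out of 12 strategies.

5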